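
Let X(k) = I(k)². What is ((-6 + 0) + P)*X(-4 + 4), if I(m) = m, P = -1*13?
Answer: 0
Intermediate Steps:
P = -13
X(k) = k²
((-6 + 0) + P)*X(-4 + 4) = ((-6 + 0) - 13)*(-4 + 4)² = (-6 - 13)*0² = -19*0 = 0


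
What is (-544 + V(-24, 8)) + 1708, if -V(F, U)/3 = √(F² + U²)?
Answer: 1164 - 24*√10 ≈ 1088.1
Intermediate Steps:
V(F, U) = -3*√(F² + U²)
(-544 + V(-24, 8)) + 1708 = (-544 - 3*√((-24)² + 8²)) + 1708 = (-544 - 3*√(576 + 64)) + 1708 = (-544 - 24*√10) + 1708 = 1164 - 24*√10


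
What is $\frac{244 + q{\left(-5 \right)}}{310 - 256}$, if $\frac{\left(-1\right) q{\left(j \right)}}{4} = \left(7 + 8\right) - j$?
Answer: $\frac{82}{27} \approx 3.037$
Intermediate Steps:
$q{\left(j \right)} = -60 + 4 j$ ($q{\left(j \right)} = - 4 \left(\left(7 + 8\right) - j\right) = - 4 \left(15 - j\right) = -60 + 4 j$)
$\frac{244 + q{\left(-5 \right)}}{310 - 256} = \frac{244 + \left(-60 + 4 \left(-5\right)\right)}{310 - 256} = \frac{244 - 80}{54} = \left(244 - 80\right) \frac{1}{54} = 164 \cdot \frac{1}{54} = \frac{82}{27}$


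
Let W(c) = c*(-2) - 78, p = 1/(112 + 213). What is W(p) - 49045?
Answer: -15964977/325 ≈ -49123.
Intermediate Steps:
p = 1/325 ≈ 0.0030769
W(c) = -78 - 2*c (W(c) = -2*c - 78 = -78 - 2*c)
W(p) - 49045 = (-78 - 2*1/325) - 49045 = (-78 - 2/325) - 49045 = -25352/325 - 49045 = -15964977/325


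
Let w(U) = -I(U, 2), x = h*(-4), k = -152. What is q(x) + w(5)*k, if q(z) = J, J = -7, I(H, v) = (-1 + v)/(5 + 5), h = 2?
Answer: 41/5 ≈ 8.2000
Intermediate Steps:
x = -8 (x = 2*(-4) = -8)
I(H, v) = -⅒ + v/10 (I(H, v) = (-1 + v)/10 = (-1 + v)*(⅒) = -⅒ + v/10)
w(U) = -⅒ (w(U) = -(-⅒ + (⅒)*2) = -(-⅒ + ⅕) = -1*⅒ = -⅒)
q(z) = -7
q(x) + w(5)*k = -7 - ⅒*(-152) = -7 + 76/5 = 41/5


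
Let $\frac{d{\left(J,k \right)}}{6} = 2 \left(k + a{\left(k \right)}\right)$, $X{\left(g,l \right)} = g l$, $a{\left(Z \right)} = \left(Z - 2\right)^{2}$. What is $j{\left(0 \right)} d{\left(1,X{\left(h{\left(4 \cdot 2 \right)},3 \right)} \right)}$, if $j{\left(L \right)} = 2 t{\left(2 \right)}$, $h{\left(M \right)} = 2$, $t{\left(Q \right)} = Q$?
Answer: $1056$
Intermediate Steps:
$a{\left(Z \right)} = \left(-2 + Z\right)^{2}$
$j{\left(L \right)} = 4$ ($j{\left(L \right)} = 2 \cdot 2 = 4$)
$d{\left(J,k \right)} = 12 k + 12 \left(-2 + k\right)^{2}$ ($d{\left(J,k \right)} = 6 \cdot 2 \left(k + \left(-2 + k\right)^{2}\right) = 6 \left(2 k + 2 \left(-2 + k\right)^{2}\right) = 12 k + 12 \left(-2 + k\right)^{2}$)
$j{\left(0 \right)} d{\left(1,X{\left(h{\left(4 \cdot 2 \right)},3 \right)} \right)} = 4 \left(12 \cdot 2 \cdot 3 + 12 \left(-2 + 2 \cdot 3\right)^{2}\right) = 4 \left(12 \cdot 6 + 12 \left(-2 + 6\right)^{2}\right) = 4 \left(72 + 12 \cdot 4^{2}\right) = 4 \left(72 + 12 \cdot 16\right) = 4 \left(72 + 192\right) = 4 \cdot 264 = 1056$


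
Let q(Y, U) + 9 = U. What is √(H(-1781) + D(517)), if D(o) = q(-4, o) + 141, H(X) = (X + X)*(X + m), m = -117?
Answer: 5*√270453 ≈ 2600.3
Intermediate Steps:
q(Y, U) = -9 + U
H(X) = 2*X*(-117 + X) (H(X) = (X + X)*(X - 117) = (2*X)*(-117 + X) = 2*X*(-117 + X))
D(o) = 132 + o (D(o) = (-9 + o) + 141 = 132 + o)
√(H(-1781) + D(517)) = √(2*(-1781)*(-117 - 1781) + (132 + 517)) = √(2*(-1781)*(-1898) + 649) = √(6760676 + 649) = √6761325 = 5*√270453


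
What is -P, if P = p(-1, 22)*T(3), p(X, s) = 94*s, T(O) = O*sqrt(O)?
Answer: -6204*sqrt(3) ≈ -10746.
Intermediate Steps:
T(O) = O**(3/2)
P = 6204*sqrt(3) (P = (94*22)*3**(3/2) = 2068*(3*sqrt(3)) = 6204*sqrt(3) ≈ 10746.)
-P = -6204*sqrt(3)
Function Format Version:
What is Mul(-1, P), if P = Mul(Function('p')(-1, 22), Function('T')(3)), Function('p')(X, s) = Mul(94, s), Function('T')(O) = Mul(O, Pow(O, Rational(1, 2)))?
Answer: Mul(-6204, Pow(3, Rational(1, 2))) ≈ -10746.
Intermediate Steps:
Function('T')(O) = Pow(O, Rational(3, 2))
P = Mul(6204, Pow(3, Rational(1, 2))) (P = Mul(Mul(94, 22), Pow(3, Rational(3, 2))) = Mul(2068, Mul(3, Pow(3, Rational(1, 2)))) = Mul(6204, Pow(3, Rational(1, 2))) ≈ 10746.)
Mul(-1, P) = Mul(-1, Mul(6204, Pow(3, Rational(1, 2)))) = Mul(-6204, Pow(3, Rational(1, 2)))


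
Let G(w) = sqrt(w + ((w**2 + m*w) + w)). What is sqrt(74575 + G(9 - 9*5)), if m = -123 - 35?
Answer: sqrt(74575 + 48*sqrt(3)) ≈ 273.24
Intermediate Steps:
m = -158
G(w) = sqrt(w**2 - 156*w) (G(w) = sqrt(w + ((w**2 - 158*w) + w)) = sqrt(w + (w**2 - 157*w)) = sqrt(w**2 - 156*w))
sqrt(74575 + G(9 - 9*5)) = sqrt(74575 + sqrt((9 - 9*5)*(-156 + (9 - 9*5)))) = sqrt(74575 + sqrt((9 - 45)*(-156 + (9 - 45)))) = sqrt(74575 + sqrt(-36*(-156 - 36))) = sqrt(74575 + sqrt(-36*(-192))) = sqrt(74575 + sqrt(6912)) = sqrt(74575 + 48*sqrt(3))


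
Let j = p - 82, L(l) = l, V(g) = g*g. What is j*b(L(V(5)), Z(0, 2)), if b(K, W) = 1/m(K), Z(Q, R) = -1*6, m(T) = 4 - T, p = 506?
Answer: -424/21 ≈ -20.190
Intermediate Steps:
V(g) = g²
Z(Q, R) = -6
j = 424 (j = 506 - 82 = 424)
b(K, W) = 1/(4 - K)
j*b(L(V(5)), Z(0, 2)) = 424*(-1/(-4 + 5²)) = 424*(-1/(-4 + 25)) = 424*(-1/21) = -424/21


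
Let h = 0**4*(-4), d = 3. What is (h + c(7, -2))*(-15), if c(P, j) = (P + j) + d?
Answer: -120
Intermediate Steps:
c(P, j) = 3 + P + j (c(P, j) = (P + j) + 3 = 3 + P + j)
h = 0 (h = 0*(-4) = 0)
(h + c(7, -2))*(-15) = (0 + (3 + 7 - 2))*(-15) = (0 + 8)*(-15) = 8*(-15) = -120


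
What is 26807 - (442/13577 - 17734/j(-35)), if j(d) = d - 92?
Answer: 45981916501/1724279 ≈ 26667.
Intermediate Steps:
j(d) = -92 + d
26807 - (442/13577 - 17734/j(-35)) = 26807 - (442/13577 - 17734/(-92 - 35)) = 26807 - (442*(1/13577) - 17734/(-127)) = 26807 - (442/13577 - 17734*(-1/127)) = 26807 - (442/13577 + 17734/127) = 26807 - 1*240830652/1724279 = 26807 - 240830652/1724279 = 45981916501/1724279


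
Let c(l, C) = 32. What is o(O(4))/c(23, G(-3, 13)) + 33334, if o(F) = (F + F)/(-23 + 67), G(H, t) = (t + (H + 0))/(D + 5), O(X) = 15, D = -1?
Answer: 23467151/704 ≈ 33334.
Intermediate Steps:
G(H, t) = H/4 + t/4 (G(H, t) = (t + (H + 0))/(-1 + 5) = (t + H)/4 = (H + t)*(1/4) = H/4 + t/4)
o(F) = F/22 (o(F) = (2*F)/44 = (2*F)*(1/44) = F/22)
o(O(4))/c(23, G(-3, 13)) + 33334 = ((1/22)*15)/32 + 33334 = (15/22)*(1/32) + 33334 = 15/704 + 33334 = 23467151/704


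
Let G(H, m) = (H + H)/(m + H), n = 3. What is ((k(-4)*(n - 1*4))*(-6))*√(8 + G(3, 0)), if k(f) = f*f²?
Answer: -384*√10 ≈ -1214.3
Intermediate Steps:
k(f) = f³
G(H, m) = 2*H/(H + m) (G(H, m) = (2*H)/(H + m) = 2*H/(H + m))
((k(-4)*(n - 1*4))*(-6))*√(8 + G(3, 0)) = (((-4)³*(3 - 1*4))*(-6))*√(8 + 2*3/(3 + 0)) = (-64*(3 - 4)*(-6))*√(8 + 2*3/3) = (-64*(-1)*(-6))*√(8 + 2*3*(⅓)) = (64*(-6))*√(8 + 2) = -384*√10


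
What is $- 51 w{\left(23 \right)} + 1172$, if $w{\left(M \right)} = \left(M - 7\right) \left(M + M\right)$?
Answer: $-36364$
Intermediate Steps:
$w{\left(M \right)} = 2 M \left(-7 + M\right)$ ($w{\left(M \right)} = \left(-7 + M\right) 2 M = 2 M \left(-7 + M\right)$)
$- 51 w{\left(23 \right)} + 1172 = - 51 \cdot 2 \cdot 23 \left(-7 + 23\right) + 1172 = - 51 \cdot 2 \cdot 23 \cdot 16 + 1172 = \left(-51\right) 736 + 1172 = -37536 + 1172 = -36364$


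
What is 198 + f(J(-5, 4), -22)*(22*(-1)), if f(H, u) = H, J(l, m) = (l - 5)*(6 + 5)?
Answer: 2618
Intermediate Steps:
J(l, m) = -55 + 11*l (J(l, m) = (-5 + l)*11 = -55 + 11*l)
198 + f(J(-5, 4), -22)*(22*(-1)) = 198 + (-55 + 11*(-5))*(22*(-1)) = 198 + (-55 - 55)*(-22) = 198 - 110*(-22) = 198 + 2420 = 2618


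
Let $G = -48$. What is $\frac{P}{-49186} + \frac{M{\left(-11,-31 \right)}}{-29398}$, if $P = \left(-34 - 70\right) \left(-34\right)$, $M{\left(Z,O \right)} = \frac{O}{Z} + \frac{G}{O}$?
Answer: $- \frac{17760320401}{246537889774} \approx -0.072039$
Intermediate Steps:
$M{\left(Z,O \right)} = - \frac{48}{O} + \frac{O}{Z}$ ($M{\left(Z,O \right)} = \frac{O}{Z} - \frac{48}{O} = - \frac{48}{O} + \frac{O}{Z}$)
$P = 3536$ ($P = \left(-104\right) \left(-34\right) = 3536$)
$\frac{P}{-49186} + \frac{M{\left(-11,-31 \right)}}{-29398} = \frac{3536}{-49186} + \frac{- \frac{48}{-31} - \frac{31}{-11}}{-29398} = 3536 \left(- \frac{1}{49186}\right) + \left(\left(-48\right) \left(- \frac{1}{31}\right) - - \frac{31}{11}\right) \left(- \frac{1}{29398}\right) = - \frac{1768}{24593} + \left(\frac{48}{31} + \frac{31}{11}\right) \left(- \frac{1}{29398}\right) = - \frac{1768}{24593} + \frac{1489}{341} \left(- \frac{1}{29398}\right) = - \frac{1768}{24593} - \frac{1489}{10024718} = - \frac{17760320401}{246537889774}$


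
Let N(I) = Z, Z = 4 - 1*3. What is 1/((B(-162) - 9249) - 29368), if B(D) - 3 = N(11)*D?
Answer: -1/38776 ≈ -2.5789e-5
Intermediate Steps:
Z = 1 (Z = 4 - 3 = 1)
N(I) = 1
B(D) = 3 + D (B(D) = 3 + 1*D = 3 + D)
1/((B(-162) - 9249) - 29368) = 1/(((3 - 162) - 9249) - 29368) = 1/((-159 - 9249) - 29368) = 1/(-9408 - 29368) = 1/(-38776) = -1/38776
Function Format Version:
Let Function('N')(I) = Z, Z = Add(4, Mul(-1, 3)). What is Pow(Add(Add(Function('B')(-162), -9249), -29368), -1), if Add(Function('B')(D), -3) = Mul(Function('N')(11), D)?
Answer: Rational(-1, 38776) ≈ -2.5789e-5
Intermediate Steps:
Z = 1 (Z = Add(4, -3) = 1)
Function('N')(I) = 1
Function('B')(D) = Add(3, D) (Function('B')(D) = Add(3, Mul(1, D)) = Add(3, D))
Pow(Add(Add(Function('B')(-162), -9249), -29368), -1) = Pow(Add(Add(Add(3, -162), -9249), -29368), -1) = Pow(Add(Add(-159, -9249), -29368), -1) = Pow(Add(-9408, -29368), -1) = Pow(-38776, -1) = Rational(-1, 38776)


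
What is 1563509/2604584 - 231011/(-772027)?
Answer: 1808758717167/2010809171768 ≈ 0.89952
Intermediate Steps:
1563509/2604584 - 231011/(-772027) = 1563509*(1/2604584) - 231011*(-1/772027) = 1563509/2604584 + 231011/772027 = 1808758717167/2010809171768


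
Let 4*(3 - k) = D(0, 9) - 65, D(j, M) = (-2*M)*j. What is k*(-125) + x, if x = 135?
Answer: -9085/4 ≈ -2271.3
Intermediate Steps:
D(j, M) = -2*M*j
k = 77/4 (k = 3 - (-2*9*0 - 65)/4 = 3 - (0 - 65)/4 = 3 - ¼*(-65) = 3 + 65/4 = 77/4 ≈ 19.250)
k*(-125) + x = (77/4)*(-125) + 135 = -9625/4 + 135 = -9085/4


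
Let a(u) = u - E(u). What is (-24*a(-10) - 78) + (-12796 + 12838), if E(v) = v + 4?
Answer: 60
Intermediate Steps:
E(v) = 4 + v
a(u) = -4 (a(u) = u - (4 + u) = u + (-4 - u) = -4)
(-24*a(-10) - 78) + (-12796 + 12838) = (-24*(-4) - 78) + (-12796 + 12838) = (96 - 78) + 42 = 18 + 42 = 60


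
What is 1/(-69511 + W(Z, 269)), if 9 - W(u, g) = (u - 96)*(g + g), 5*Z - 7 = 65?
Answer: -5/128006 ≈ -3.9061e-5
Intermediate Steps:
Z = 72/5 (Z = 7/5 + (⅕)*65 = 7/5 + 13 = 72/5 ≈ 14.400)
W(u, g) = 9 - 2*g*(-96 + u) (W(u, g) = 9 - (u - 96)*(g + g) = 9 - (-96 + u)*2*g = 9 - 2*g*(-96 + u))
1/(-69511 + W(Z, 269)) = 1/(-69511 + (9 + 192*269 - 2*269*72/5)) = 1/(-69511 + (9 + 51648 - 38736/5)) = 1/(-69511 + 219549/5) = 1/(-128006/5) = -5/128006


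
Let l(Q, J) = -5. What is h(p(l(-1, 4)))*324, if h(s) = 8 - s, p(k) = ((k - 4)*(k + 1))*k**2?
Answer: -289008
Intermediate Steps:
p(k) = k**2*(1 + k)*(-4 + k) (p(k) = ((-4 + k)*(1 + k))*k**2 = ((1 + k)*(-4 + k))*k**2 = k**2*(1 + k)*(-4 + k))
h(p(l(-1, 4)))*324 = (8 - (-5)**2*(-4 + (-5)**2 - 3*(-5)))*324 = (8 - 25*(-4 + 25 + 15))*324 = (8 - 25*36)*324 = (8 - 1*900)*324 = (8 - 900)*324 = -892*324 = -289008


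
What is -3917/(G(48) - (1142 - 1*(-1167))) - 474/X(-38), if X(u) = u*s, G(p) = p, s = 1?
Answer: 32120/2261 ≈ 14.206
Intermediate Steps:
X(u) = u (X(u) = u*1 = u)
-3917/(G(48) - (1142 - 1*(-1167))) - 474/X(-38) = -3917/(48 - (1142 - 1*(-1167))) - 474/(-38) = -3917/(48 - (1142 + 1167)) - 474*(-1/38) = -3917/(48 - 1*2309) + 237/19 = -3917/(48 - 2309) + 237/19 = -3917/(-2261) + 237/19 = -3917*(-1/2261) + 237/19 = 3917/2261 + 237/19 = 32120/2261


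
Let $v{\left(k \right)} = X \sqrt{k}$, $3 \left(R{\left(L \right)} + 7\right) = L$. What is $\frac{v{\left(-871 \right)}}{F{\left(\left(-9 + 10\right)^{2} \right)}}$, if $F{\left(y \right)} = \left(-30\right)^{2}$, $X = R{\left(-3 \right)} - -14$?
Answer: $\frac{i \sqrt{871}}{150} \approx 0.19675 i$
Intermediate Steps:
$R{\left(L \right)} = -7 + \frac{L}{3}$
$X = 6$ ($X = \left(-7 + \frac{1}{3} \left(-3\right)\right) - -14 = \left(-7 - 1\right) + 14 = -8 + 14 = 6$)
$F{\left(y \right)} = 900$
$v{\left(k \right)} = 6 \sqrt{k}$
$\frac{v{\left(-871 \right)}}{F{\left(\left(-9 + 10\right)^{2} \right)}} = \frac{6 \sqrt{-871}}{900} = 6 i \sqrt{871} \cdot \frac{1}{900} = \frac{i \sqrt{871}}{150}$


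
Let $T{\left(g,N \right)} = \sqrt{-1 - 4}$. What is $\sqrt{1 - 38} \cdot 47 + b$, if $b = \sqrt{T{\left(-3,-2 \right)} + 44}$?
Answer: $\sqrt{44 + i \sqrt{5}} + 47 i \sqrt{37} \approx 6.6354 + 286.06 i$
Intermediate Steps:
$T{\left(g,N \right)} = i \sqrt{5}$ ($T{\left(g,N \right)} = \sqrt{-5} = i \sqrt{5}$)
$b = \sqrt{44 + i \sqrt{5}}$ ($b = \sqrt{i \sqrt{5} + 44} = \sqrt{44 + i \sqrt{5}} \approx 6.6354 + 0.1685 i$)
$\sqrt{1 - 38} \cdot 47 + b = \sqrt{1 - 38} \cdot 47 + \sqrt{44 + i \sqrt{5}} = \sqrt{-37} \cdot 47 + \sqrt{44 + i \sqrt{5}} = i \sqrt{37} \cdot 47 + \sqrt{44 + i \sqrt{5}} = 47 i \sqrt{37} + \sqrt{44 + i \sqrt{5}} = \sqrt{44 + i \sqrt{5}} + 47 i \sqrt{37}$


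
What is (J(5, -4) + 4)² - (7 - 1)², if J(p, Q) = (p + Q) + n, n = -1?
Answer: -20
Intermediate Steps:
J(p, Q) = -1 + Q + p (J(p, Q) = (p + Q) - 1 = (Q + p) - 1 = -1 + Q + p)
(J(5, -4) + 4)² - (7 - 1)² = ((-1 - 4 + 5) + 4)² - (7 - 1)² = (0 + 4)² - 1*6² = 4² - 1*36 = 16 - 36 = -20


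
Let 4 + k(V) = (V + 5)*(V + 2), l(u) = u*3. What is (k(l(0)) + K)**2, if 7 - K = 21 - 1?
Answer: 49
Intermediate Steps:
l(u) = 3*u
k(V) = -4 + (2 + V)*(5 + V) (k(V) = -4 + (V + 5)*(V + 2) = -4 + (5 + V)*(2 + V) = -4 + (2 + V)*(5 + V))
K = -13 (K = 7 - (21 - 1) = 7 - 1*20 = 7 - 20 = -13)
(k(l(0)) + K)**2 = ((6 + (3*0)**2 + 7*(3*0)) - 13)**2 = ((6 + 0**2 + 7*0) - 13)**2 = ((6 + 0 + 0) - 13)**2 = (6 - 13)**2 = (-7)**2 = 49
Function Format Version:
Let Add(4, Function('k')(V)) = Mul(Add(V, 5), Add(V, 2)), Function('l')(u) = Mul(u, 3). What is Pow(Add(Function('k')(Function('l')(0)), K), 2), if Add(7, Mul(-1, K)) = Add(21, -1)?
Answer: 49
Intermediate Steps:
Function('l')(u) = Mul(3, u)
Function('k')(V) = Add(-4, Mul(Add(2, V), Add(5, V))) (Function('k')(V) = Add(-4, Mul(Add(V, 5), Add(V, 2))) = Add(-4, Mul(Add(5, V), Add(2, V))) = Add(-4, Mul(Add(2, V), Add(5, V))))
K = -13 (K = Add(7, Mul(-1, Add(21, -1))) = Add(7, Mul(-1, 20)) = Add(7, -20) = -13)
Pow(Add(Function('k')(Function('l')(0)), K), 2) = Pow(Add(Add(6, Pow(Mul(3, 0), 2), Mul(7, Mul(3, 0))), -13), 2) = Pow(Add(Add(6, Pow(0, 2), Mul(7, 0)), -13), 2) = Pow(Add(Add(6, 0, 0), -13), 2) = Pow(Add(6, -13), 2) = Pow(-7, 2) = 49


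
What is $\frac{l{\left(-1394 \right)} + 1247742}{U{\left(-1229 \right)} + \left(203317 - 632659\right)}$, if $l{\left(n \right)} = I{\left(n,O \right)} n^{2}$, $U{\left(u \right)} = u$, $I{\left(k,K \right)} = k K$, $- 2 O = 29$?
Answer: $- \frac{39279877010}{430571} \approx -91227.0$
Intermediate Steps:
$O = - \frac{29}{2}$ ($O = \left(- \frac{1}{2}\right) 29 = - \frac{29}{2} \approx -14.5$)
$I{\left(k,K \right)} = K k$
$l{\left(n \right)} = - \frac{29 n^{3}}{2}$ ($l{\left(n \right)} = - \frac{29 n}{2} n^{2} = - \frac{29 n^{3}}{2}$)
$\frac{l{\left(-1394 \right)} + 1247742}{U{\left(-1229 \right)} + \left(203317 - 632659\right)} = \frac{- \frac{29 \left(-1394\right)^{3}}{2} + 1247742}{-1229 + \left(203317 - 632659\right)} = \frac{\left(- \frac{29}{2}\right) \left(-2708870984\right) + 1247742}{-1229 - 429342} = \frac{39278629268 + 1247742}{-430571} = 39279877010 \left(- \frac{1}{430571}\right) = - \frac{39279877010}{430571}$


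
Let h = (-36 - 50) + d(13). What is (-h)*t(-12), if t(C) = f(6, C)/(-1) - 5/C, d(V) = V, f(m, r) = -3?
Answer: 2993/12 ≈ 249.42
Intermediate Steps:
h = -73 (h = (-36 - 50) + 13 = -86 + 13 = -73)
t(C) = 3 - 5/C (t(C) = -3/(-1) - 5/C = -3*(-1) - 5/C = 3 - 5/C)
(-h)*t(-12) = (-1*(-73))*(3 - 5/(-12)) = 73*(3 - 5*(-1/12)) = 73*(3 + 5/12) = 73*(41/12) = 2993/12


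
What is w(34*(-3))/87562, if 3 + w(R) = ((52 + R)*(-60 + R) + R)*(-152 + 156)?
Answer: 31989/87562 ≈ 0.36533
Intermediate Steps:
w(R) = -3 + 4*R + 4*(-60 + R)*(52 + R) (w(R) = -3 + ((52 + R)*(-60 + R) + R)*(-152 + 156) = -3 + ((-60 + R)*(52 + R) + R)*4 = -3 + (R + (-60 + R)*(52 + R))*4 = -3 + (4*R + 4*(-60 + R)*(52 + R)) = -3 + 4*R + 4*(-60 + R)*(52 + R))
w(34*(-3))/87562 = (-12483 - 952*(-3) + 4*(34*(-3))²)/87562 = (-12483 - 28*(-102) + 4*(-102)²)*(1/87562) = (-12483 + 2856 + 4*10404)*(1/87562) = (-12483 + 2856 + 41616)*(1/87562) = 31989*(1/87562) = 31989/87562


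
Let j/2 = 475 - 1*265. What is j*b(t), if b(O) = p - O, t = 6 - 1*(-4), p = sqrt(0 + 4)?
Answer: -3360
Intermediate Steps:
p = 2 (p = sqrt(4) = 2)
t = 10 (t = 6 + 4 = 10)
b(O) = 2 - O
j = 420 (j = 2*(475 - 1*265) = 2*(475 - 265) = 2*210 = 420)
j*b(t) = 420*(2 - 1*10) = 420*(2 - 10) = 420*(-8) = -3360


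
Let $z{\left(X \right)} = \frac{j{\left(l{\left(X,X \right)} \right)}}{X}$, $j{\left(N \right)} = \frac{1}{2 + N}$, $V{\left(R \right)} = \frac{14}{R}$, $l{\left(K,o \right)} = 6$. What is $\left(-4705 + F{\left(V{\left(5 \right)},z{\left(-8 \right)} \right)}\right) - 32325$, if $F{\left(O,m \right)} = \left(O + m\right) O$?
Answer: $- \frac{29617763}{800} \approx -37022.0$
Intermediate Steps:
$z{\left(X \right)} = \frac{1}{8 X}$ ($z{\left(X \right)} = \frac{1}{\left(2 + 6\right) X} = \frac{1}{8 X}$)
$F{\left(O,m \right)} = O \left(O + m\right)$
$\left(-4705 + F{\left(V{\left(5 \right)},z{\left(-8 \right)} \right)}\right) - 32325 = \left(-4705 + \frac{14}{5} \left(\frac{14}{5} + \frac{1}{8 \left(-8\right)}\right)\right) - 32325 = \left(-4705 + 14 \cdot \frac{1}{5} \left(14 \cdot \frac{1}{5} + \frac{1}{8} \left(- \frac{1}{8}\right)\right)\right) - 32325 = \left(-4705 + \frac{14 \left(\frac{14}{5} - \frac{1}{64}\right)}{5}\right) - 32325 = \left(-4705 + \frac{14}{5} \cdot \frac{891}{320}\right) - 32325 = \left(-4705 + \frac{6237}{800}\right) - 32325 = - \frac{3757763}{800} - 32325 = - \frac{29617763}{800}$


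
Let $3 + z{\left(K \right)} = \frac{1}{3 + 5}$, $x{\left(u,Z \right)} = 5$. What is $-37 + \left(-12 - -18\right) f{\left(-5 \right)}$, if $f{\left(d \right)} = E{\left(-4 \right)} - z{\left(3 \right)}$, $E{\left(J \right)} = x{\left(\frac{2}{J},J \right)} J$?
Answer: $- \frac{559}{4} \approx -139.75$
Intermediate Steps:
$z{\left(K \right)} = - \frac{23}{8}$ ($z{\left(K \right)} = -3 + \frac{1}{3 + 5} = -3 + \frac{1}{8} = - \frac{23}{8}$)
$E{\left(J \right)} = 5 J$
$f{\left(d \right)} = - \frac{137}{8}$ ($f{\left(d \right)} = 5 \left(-4\right) - - \frac{23}{8} = -20 + \frac{23}{8} = - \frac{137}{8}$)
$-37 + \left(-12 - -18\right) f{\left(-5 \right)} = -37 + \left(-12 - -18\right) \left(- \frac{137}{8}\right) = -37 + \left(-12 + 18\right) \left(- \frac{137}{8}\right) = -37 + 6 \left(- \frac{137}{8}\right) = -37 - \frac{411}{4} = - \frac{559}{4}$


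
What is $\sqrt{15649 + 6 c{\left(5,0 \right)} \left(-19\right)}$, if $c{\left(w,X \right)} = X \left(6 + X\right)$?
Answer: $\sqrt{15649} \approx 125.1$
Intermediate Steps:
$\sqrt{15649 + 6 c{\left(5,0 \right)} \left(-19\right)} = \sqrt{15649 + 6 \cdot 0 \left(6 + 0\right) \left(-19\right)} = \sqrt{15649 + 6 \cdot 0 \cdot 6 \left(-19\right)} = \sqrt{15649 + 6 \cdot 0 \left(-19\right)} = \sqrt{15649 + 0 \left(-19\right)} = \sqrt{15649 + 0} = \sqrt{15649}$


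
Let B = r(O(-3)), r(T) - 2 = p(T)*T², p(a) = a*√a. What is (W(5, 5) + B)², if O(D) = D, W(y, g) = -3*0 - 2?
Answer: -2187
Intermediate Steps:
W(y, g) = -2 (W(y, g) = 0 - 2 = -2)
p(a) = a^(3/2)
r(T) = 2 + T^(7/2) (r(T) = 2 + T^(3/2)*T² = 2 + T^(7/2))
B = 2 - 27*I*√3 (B = 2 + (-3)^(7/2) = 2 - 27*I*√3 ≈ 2.0 - 46.765*I)
(W(5, 5) + B)² = (-2 + (2 - 27*I*√3))² = (-27*I*√3)² = -2187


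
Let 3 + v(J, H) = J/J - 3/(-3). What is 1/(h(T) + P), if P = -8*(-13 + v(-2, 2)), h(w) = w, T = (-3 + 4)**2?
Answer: 1/113 ≈ 0.0088496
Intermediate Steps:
T = 1 (T = 1**2 = 1)
v(J, H) = -1 (v(J, H) = -3 + (J/J - 3/(-3)) = -3 + (1 - 3*(-1/3)) = -3 + (1 + 1) = -3 + 2 = -1)
P = 112 (P = -8*(-13 - 1) = -8*(-14) = 112)
1/(h(T) + P) = 1/(1 + 112) = 1/113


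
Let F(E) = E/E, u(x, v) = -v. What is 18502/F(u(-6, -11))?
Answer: 18502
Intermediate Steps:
F(E) = 1
18502/F(u(-6, -11)) = 18502/1 = 18502*1 = 18502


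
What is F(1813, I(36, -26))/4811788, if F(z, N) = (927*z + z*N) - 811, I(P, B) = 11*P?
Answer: 599447/1202947 ≈ 0.49832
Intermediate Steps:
F(z, N) = -811 + 927*z + N*z (F(z, N) = (927*z + N*z) - 811 = -811 + 927*z + N*z)
F(1813, I(36, -26))/4811788 = (-811 + 927*1813 + (11*36)*1813)/4811788 = (-811 + 1680651 + 396*1813)*(1/4811788) = (-811 + 1680651 + 717948)*(1/4811788) = 2397788*(1/4811788) = 599447/1202947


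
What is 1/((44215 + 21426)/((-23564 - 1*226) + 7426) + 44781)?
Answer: 16364/732730643 ≈ 2.2333e-5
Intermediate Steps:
1/((44215 + 21426)/((-23564 - 1*226) + 7426) + 44781) = 1/(65641/((-23564 - 226) + 7426) + 44781) = 1/(65641/(-23790 + 7426) + 44781) = 1/(65641/(-16364) + 44781) = 1/(65641*(-1/16364) + 44781) = 1/(-65641/16364 + 44781) = 1/(732730643/16364) = 16364/732730643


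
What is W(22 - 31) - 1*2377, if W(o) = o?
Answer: -2386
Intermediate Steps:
W(22 - 31) - 1*2377 = (22 - 31) - 1*2377 = -9 - 2377 = -2386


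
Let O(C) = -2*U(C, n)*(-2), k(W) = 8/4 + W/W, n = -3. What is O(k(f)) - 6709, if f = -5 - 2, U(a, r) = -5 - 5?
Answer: -6749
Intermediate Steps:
U(a, r) = -10
f = -7
k(W) = 3 (k(W) = 8*(¼) + 1 = 2 + 1 = 3)
O(C) = -40 (O(C) = -2*(-10)*(-2) = 20*(-2) = -40)
O(k(f)) - 6709 = -40 - 6709 = -6749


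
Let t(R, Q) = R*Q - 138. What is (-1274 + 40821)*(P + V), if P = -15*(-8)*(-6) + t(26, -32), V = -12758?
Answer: -571375056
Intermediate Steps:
t(R, Q) = -138 + Q*R (t(R, Q) = Q*R - 138 = -138 + Q*R)
P = -1690 (P = -15*(-8)*(-6) + (-138 - 32*26) = 120*(-6) + (-138 - 832) = -720 - 970 = -1690)
(-1274 + 40821)*(P + V) = (-1274 + 40821)*(-1690 - 12758) = 39547*(-14448) = -571375056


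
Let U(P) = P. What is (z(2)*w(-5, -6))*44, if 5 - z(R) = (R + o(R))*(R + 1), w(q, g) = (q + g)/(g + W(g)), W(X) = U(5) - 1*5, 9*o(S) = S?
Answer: -1210/9 ≈ -134.44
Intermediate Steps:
o(S) = S/9
W(X) = 0 (W(X) = 5 - 1*5 = 5 - 5 = 0)
w(q, g) = (g + q)/g (w(q, g) = (q + g)/(g + 0) = (g + q)/g)
z(R) = 5 - 10*R*(1 + R)/9 (z(R) = 5 - (R + R/9)*(R + 1) = 5 - 10*R/9*(1 + R) = 5 - 10*R*(1 + R)/9)
(z(2)*w(-5, -6))*44 = ((5 - 10/9*2 - 10/9*2²)*((-6 - 5)/(-6)))*44 = ((5 - 20/9 - 10/9*4)*(-⅙*(-11)))*44 = ((5 - 20/9 - 40/9)*(11/6))*44 = -5/3*11/6*44 = -55/18*44 = -1210/9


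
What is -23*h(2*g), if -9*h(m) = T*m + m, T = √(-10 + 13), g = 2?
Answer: 92/9 + 92*√3/9 ≈ 27.928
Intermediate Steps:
T = √3 ≈ 1.7320
h(m) = -m/9 - m*√3/9 (h(m) = -(√3*m + m)/9 = -(m*√3 + m)/9 = -(m + m*√3)/9 = -m/9 - m*√3/9)
-23*h(2*g) = -(-23)*2*2*(1 + √3)/9 = -(-23)*4*(1 + √3)/9 = -23*(-4/9 - 4*√3/9) = 92/9 + 92*√3/9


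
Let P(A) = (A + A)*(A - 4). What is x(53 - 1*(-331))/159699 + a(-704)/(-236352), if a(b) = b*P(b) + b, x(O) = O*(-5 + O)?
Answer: 583906414811/196589469 ≈ 2970.2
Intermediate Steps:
P(A) = 2*A*(-4 + A) (P(A) = (2*A)*(-4 + A) = 2*A*(-4 + A))
a(b) = b + 2*b**2*(-4 + b) (a(b) = b*(2*b*(-4 + b)) + b = 2*b**2*(-4 + b) + b = b + 2*b**2*(-4 + b))
x(53 - 1*(-331))/159699 + a(-704)/(-236352) = ((53 - 1*(-331))*(-5 + (53 - 1*(-331))))/159699 - 704*(1 + 2*(-704)*(-4 - 704))/(-236352) = ((53 + 331)*(-5 + (53 + 331)))*(1/159699) - 704*(1 + 2*(-704)*(-708))*(-1/236352) = (384*(-5 + 384))*(1/159699) - 704*(1 + 996864)*(-1/236352) = (384*379)*(1/159699) - 704*996865*(-1/236352) = 145536*(1/159699) - 701792960*(-1/236352) = 48512/53233 + 10965515/3693 = 583906414811/196589469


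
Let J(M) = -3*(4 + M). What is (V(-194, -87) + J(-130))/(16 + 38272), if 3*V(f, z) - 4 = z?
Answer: 1051/114864 ≈ 0.0091500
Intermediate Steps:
V(f, z) = 4/3 + z/3
J(M) = -12 - 3*M
(V(-194, -87) + J(-130))/(16 + 38272) = ((4/3 + (⅓)*(-87)) + (-12 - 3*(-130)))/(16 + 38272) = ((4/3 - 29) + (-12 + 390))/38288 = (-83/3 + 378)*(1/38288) = (1051/3)*(1/38288) = 1051/114864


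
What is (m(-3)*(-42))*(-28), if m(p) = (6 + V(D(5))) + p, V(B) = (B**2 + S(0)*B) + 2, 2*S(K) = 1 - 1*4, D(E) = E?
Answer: 26460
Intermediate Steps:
S(K) = -3/2 (S(K) = (1 - 1*4)/2 = (1 - 4)/2 = (1/2)*(-3) = -3/2)
V(B) = 2 + B**2 - 3*B/2 (V(B) = (B**2 - 3*B/2) + 2 = 2 + B**2 - 3*B/2)
m(p) = 51/2 + p (m(p) = (6 + (2 + 5**2 - 3/2*5)) + p = (6 + (2 + 25 - 15/2)) + p = (6 + 39/2) + p = 51/2 + p)
(m(-3)*(-42))*(-28) = ((51/2 - 3)*(-42))*(-28) = ((45/2)*(-42))*(-28) = -945*(-28) = 26460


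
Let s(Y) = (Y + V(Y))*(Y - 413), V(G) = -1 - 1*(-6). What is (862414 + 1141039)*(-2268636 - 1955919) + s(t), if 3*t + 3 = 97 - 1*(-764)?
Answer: -8463697425372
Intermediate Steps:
V(G) = 5 (V(G) = -1 + 6 = 5)
t = 286 (t = -1 + (97 - 1*(-764))/3 = -1 + (97 + 764)/3 = -1 + (⅓)*861 = -1 + 287 = 286)
s(Y) = (-413 + Y)*(5 + Y) (s(Y) = (Y + 5)*(Y - 413) = (5 + Y)*(-413 + Y) = (-413 + Y)*(5 + Y))
(862414 + 1141039)*(-2268636 - 1955919) + s(t) = (862414 + 1141039)*(-2268636 - 1955919) + (-2065 + 286² - 408*286) = 2003453*(-4224555) + (-2065 + 81796 - 116688) = -8463697388415 - 36957 = -8463697425372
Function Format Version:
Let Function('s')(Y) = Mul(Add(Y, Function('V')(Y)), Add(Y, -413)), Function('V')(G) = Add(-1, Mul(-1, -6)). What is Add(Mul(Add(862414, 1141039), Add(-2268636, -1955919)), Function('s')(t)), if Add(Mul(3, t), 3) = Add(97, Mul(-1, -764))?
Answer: -8463697425372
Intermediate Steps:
Function('V')(G) = 5 (Function('V')(G) = Add(-1, 6) = 5)
t = 286 (t = Add(-1, Mul(Rational(1, 3), Add(97, Mul(-1, -764)))) = Add(-1, Mul(Rational(1, 3), Add(97, 764))) = Add(-1, Mul(Rational(1, 3), 861)) = Add(-1, 287) = 286)
Function('s')(Y) = Mul(Add(-413, Y), Add(5, Y)) (Function('s')(Y) = Mul(Add(Y, 5), Add(Y, -413)) = Mul(Add(5, Y), Add(-413, Y)) = Mul(Add(-413, Y), Add(5, Y)))
Add(Mul(Add(862414, 1141039), Add(-2268636, -1955919)), Function('s')(t)) = Add(Mul(Add(862414, 1141039), Add(-2268636, -1955919)), Add(-2065, Pow(286, 2), Mul(-408, 286))) = Add(Mul(2003453, -4224555), Add(-2065, 81796, -116688)) = Add(-8463697388415, -36957) = -8463697425372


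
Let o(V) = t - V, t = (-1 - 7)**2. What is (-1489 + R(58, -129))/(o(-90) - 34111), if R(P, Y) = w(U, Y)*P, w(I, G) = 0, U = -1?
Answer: 1489/33957 ≈ 0.043850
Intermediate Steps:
R(P, Y) = 0 (R(P, Y) = 0*P = 0)
t = 64 (t = (-8)**2 = 64)
o(V) = 64 - V
(-1489 + R(58, -129))/(o(-90) - 34111) = (-1489 + 0)/((64 - 1*(-90)) - 34111) = -1489/((64 + 90) - 34111) = -1489/(154 - 34111) = -1489/(-33957) = -1489*(-1/33957) = 1489/33957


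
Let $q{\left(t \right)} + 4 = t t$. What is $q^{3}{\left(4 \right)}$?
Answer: $1728$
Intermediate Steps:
$q{\left(t \right)} = -4 + t^{2}$ ($q{\left(t \right)} = -4 + t t = -4 + t^{2}$)
$q^{3}{\left(4 \right)} = \left(-4 + 4^{2}\right)^{3} = \left(-4 + 16\right)^{3} = 12^{3} = 1728$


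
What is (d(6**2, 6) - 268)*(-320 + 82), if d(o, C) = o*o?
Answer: -244664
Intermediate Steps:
d(o, C) = o**2
(d(6**2, 6) - 268)*(-320 + 82) = ((6**2)**2 - 268)*(-320 + 82) = (36**2 - 268)*(-238) = (1296 - 268)*(-238) = 1028*(-238) = -244664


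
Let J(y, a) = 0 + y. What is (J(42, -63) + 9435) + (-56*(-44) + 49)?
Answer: 11990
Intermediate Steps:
J(y, a) = y
(J(42, -63) + 9435) + (-56*(-44) + 49) = (42 + 9435) + (-56*(-44) + 49) = 9477 + (2464 + 49) = 9477 + 2513 = 11990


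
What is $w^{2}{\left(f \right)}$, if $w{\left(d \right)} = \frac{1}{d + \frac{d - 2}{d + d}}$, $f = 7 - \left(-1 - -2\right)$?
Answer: $\frac{9}{361} \approx 0.024931$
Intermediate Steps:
$f = 6$ ($f = 7 - \left(-1 + 2\right) = 7 - 1 = 6$)
$w{\left(d \right)} = \frac{1}{d + \frac{-2 + d}{2 d}}$
$w^{2}{\left(f \right)} = \left(2 \cdot 6 \frac{1}{-2 + 6 + 2 \cdot 6^{2}}\right)^{2} = \left(2 \cdot 6 \frac{1}{-2 + 6 + 2 \cdot 36}\right)^{2} = \left(2 \cdot 6 \frac{1}{-2 + 6 + 72}\right)^{2} = \left(2 \cdot 6 \cdot \frac{1}{76}\right)^{2} = \left(\frac{3}{19}\right)^{2} = \frac{9}{361}$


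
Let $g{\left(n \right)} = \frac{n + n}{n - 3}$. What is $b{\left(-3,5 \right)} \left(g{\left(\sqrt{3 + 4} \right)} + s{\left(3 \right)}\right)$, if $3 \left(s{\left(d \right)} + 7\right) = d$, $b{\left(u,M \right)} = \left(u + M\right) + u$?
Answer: $13 + 3 \sqrt{7} \approx 20.937$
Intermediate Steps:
$b{\left(u,M \right)} = M + 2 u$ ($b{\left(u,M \right)} = \left(M + u\right) + u = M + 2 u$)
$s{\left(d \right)} = -7 + \frac{d}{3}$
$g{\left(n \right)} = \frac{2 n}{-3 + n}$
$b{\left(-3,5 \right)} \left(g{\left(\sqrt{3 + 4} \right)} + s{\left(3 \right)}\right) = \left(5 + 2 \left(-3\right)\right) \left(\frac{2 \sqrt{3 + 4}}{-3 + \sqrt{3 + 4}} + \left(-7 + \frac{1}{3} \cdot 3\right)\right) = \left(5 - 6\right) \left(\frac{2 \sqrt{7}}{-3 + \sqrt{7}} + \left(-7 + 1\right)\right) = - (\frac{2 \sqrt{7}}{-3 + \sqrt{7}} - 6) = - (-6 + \frac{2 \sqrt{7}}{-3 + \sqrt{7}}) = 6 - \frac{2 \sqrt{7}}{-3 + \sqrt{7}}$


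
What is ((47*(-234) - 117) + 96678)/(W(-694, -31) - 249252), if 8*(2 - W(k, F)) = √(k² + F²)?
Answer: -1364900976000/3976035517403 + 684504*√482597/3976035517403 ≈ -0.34316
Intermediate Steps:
W(k, F) = 2 - √(F² + k²)/8 (W(k, F) = 2 - √(k² + F²)/8 = 2 - √(F² + k²)/8)
((47*(-234) - 117) + 96678)/(W(-694, -31) - 249252) = ((47*(-234) - 117) + 96678)/((2 - √((-31)² + (-694)²)/8) - 249252) = ((-10998 - 117) + 96678)/((2 - √(961 + 481636)/8) - 249252) = (-11115 + 96678)/((2 - √482597/8) - 249252) = 85563/(-249250 - √482597/8)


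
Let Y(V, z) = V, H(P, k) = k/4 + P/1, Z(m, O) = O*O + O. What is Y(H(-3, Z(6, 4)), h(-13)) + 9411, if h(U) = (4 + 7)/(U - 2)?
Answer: 9413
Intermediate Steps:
Z(m, O) = O + O² (Z(m, O) = O² + O = O + O²)
H(P, k) = P + k/4 (H(P, k) = k*(¼) + P*1 = k/4 + P = P + k/4)
h(U) = 11/(-2 + U)
Y(H(-3, Z(6, 4)), h(-13)) + 9411 = (-3 + (4*(1 + 4))/4) + 9411 = (-3 + (4*5)/4) + 9411 = (-3 + (¼)*20) + 9411 = (-3 + 5) + 9411 = 2 + 9411 = 9413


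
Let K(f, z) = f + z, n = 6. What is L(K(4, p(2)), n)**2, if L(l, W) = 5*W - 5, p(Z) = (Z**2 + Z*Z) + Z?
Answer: 625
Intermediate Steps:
p(Z) = Z + 2*Z**2 (p(Z) = (Z**2 + Z**2) + Z = 2*Z**2 + Z = Z + 2*Z**2)
L(l, W) = -5 + 5*W
L(K(4, p(2)), n)**2 = (-5 + 5*6)**2 = (-5 + 30)**2 = 25**2 = 625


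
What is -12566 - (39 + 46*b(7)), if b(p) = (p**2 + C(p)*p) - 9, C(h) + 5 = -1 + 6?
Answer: -14445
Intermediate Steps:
C(h) = 0 (C(h) = -5 + (-1 + 6) = -5 + 5 = 0)
b(p) = -9 + p**2 (b(p) = (p**2 + 0*p) - 9 = (p**2 + 0) - 9 = p**2 - 9 = -9 + p**2)
-12566 - (39 + 46*b(7)) = -12566 - (39 + 46*(-9 + 7**2)) = -12566 - (39 + 46*(-9 + 49)) = -12566 - (39 + 46*40) = -12566 - (39 + 1840) = -12566 - 1*1879 = -12566 - 1879 = -14445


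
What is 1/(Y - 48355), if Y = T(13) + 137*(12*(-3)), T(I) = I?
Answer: -1/53274 ≈ -1.8771e-5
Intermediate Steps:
Y = -4919 (Y = 13 + 137*(12*(-3)) = 13 + 137*(-36) = 13 - 4932 = -4919)
1/(Y - 48355) = 1/(-4919 - 48355) = 1/(-53274) = -1/53274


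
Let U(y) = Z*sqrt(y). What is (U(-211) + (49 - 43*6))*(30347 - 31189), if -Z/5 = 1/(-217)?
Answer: 175978 - 4210*I*sqrt(211)/217 ≈ 1.7598e+5 - 281.81*I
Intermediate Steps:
Z = 5/217 (Z = -5/(-217) = -5*(-1/217) = 5/217 ≈ 0.023041)
U(y) = 5*sqrt(y)/217
(U(-211) + (49 - 43*6))*(30347 - 31189) = (5*sqrt(-211)/217 + (49 - 43*6))*(30347 - 31189) = (5*(I*sqrt(211))/217 + (49 - 258))*(-842) = (5*I*sqrt(211)/217 - 209)*(-842) = (-209 + 5*I*sqrt(211)/217)*(-842) = 175978 - 4210*I*sqrt(211)/217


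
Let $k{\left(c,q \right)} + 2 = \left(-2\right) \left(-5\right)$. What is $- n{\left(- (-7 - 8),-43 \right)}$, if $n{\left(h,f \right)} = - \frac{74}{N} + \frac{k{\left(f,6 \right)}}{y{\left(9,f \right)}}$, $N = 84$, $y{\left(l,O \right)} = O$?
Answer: $\frac{1927}{1806} \approx 1.067$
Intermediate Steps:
$k{\left(c,q \right)} = 8$ ($k{\left(c,q \right)} = -2 - -10 = -2 + 10 = 8$)
$n{\left(h,f \right)} = - \frac{37}{42} + \frac{8}{f}$ ($n{\left(h,f \right)} = - \frac{74}{84} + \frac{8}{f} = \left(-74\right) \frac{1}{84} + \frac{8}{f} = - \frac{37}{42} + \frac{8}{f}$)
$- n{\left(- (-7 - 8),-43 \right)} = - (- \frac{37}{42} + \frac{8}{-43}) = - (- \frac{37}{42} + 8 \left(- \frac{1}{43}\right)) = - (- \frac{37}{42} - \frac{8}{43}) = \left(-1\right) \left(- \frac{1927}{1806}\right) = \frac{1927}{1806}$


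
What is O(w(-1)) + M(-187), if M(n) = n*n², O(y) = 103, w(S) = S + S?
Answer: -6539100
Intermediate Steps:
w(S) = 2*S
M(n) = n³
O(w(-1)) + M(-187) = 103 + (-187)³ = 103 - 6539203 = -6539100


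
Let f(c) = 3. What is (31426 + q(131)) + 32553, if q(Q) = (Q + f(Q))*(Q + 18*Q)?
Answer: 397505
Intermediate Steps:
q(Q) = 19*Q*(3 + Q) (q(Q) = (Q + 3)*(Q + 18*Q) = (3 + Q)*(19*Q) = 19*Q*(3 + Q))
(31426 + q(131)) + 32553 = (31426 + 19*131*(3 + 131)) + 32553 = (31426 + 19*131*134) + 32553 = (31426 + 333526) + 32553 = 364952 + 32553 = 397505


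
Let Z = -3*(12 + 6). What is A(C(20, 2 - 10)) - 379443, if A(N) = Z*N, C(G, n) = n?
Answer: -379011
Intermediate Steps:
Z = -54 (Z = -3*18 = -54)
A(N) = -54*N
A(C(20, 2 - 10)) - 379443 = -54*(2 - 10) - 379443 = -54*(-8) - 379443 = 432 - 379443 = -379011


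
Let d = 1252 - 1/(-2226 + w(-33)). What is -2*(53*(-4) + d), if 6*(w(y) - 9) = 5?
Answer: -27657772/13297 ≈ -2080.0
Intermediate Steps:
w(y) = 59/6 (w(y) = 9 + (1/6)*5 = 9 + 5/6 = 59/6)
d = 16647850/13297 (d = 1252 - 1/(-2226 + 59/6) = 1252 - 1/(-13297/6) = 1252 - 1*(-6/13297) = 1252 + 6/13297 = 16647850/13297 ≈ 1252.0)
-2*(53*(-4) + d) = -2*(53*(-4) + 16647850/13297) = -2*(-212 + 16647850/13297) = -2*13828886/13297 = -27657772/13297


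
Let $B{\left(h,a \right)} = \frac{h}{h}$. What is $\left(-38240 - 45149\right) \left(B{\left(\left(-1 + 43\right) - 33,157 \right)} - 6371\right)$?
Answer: $531187930$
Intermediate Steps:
$B{\left(h,a \right)} = 1$
$\left(-38240 - 45149\right) \left(B{\left(\left(-1 + 43\right) - 33,157 \right)} - 6371\right) = \left(-38240 - 45149\right) \left(1 - 6371\right) = \left(-83389\right) \left(-6370\right) = 531187930$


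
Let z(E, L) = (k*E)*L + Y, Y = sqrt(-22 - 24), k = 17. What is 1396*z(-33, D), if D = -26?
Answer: 20362056 + 1396*I*sqrt(46) ≈ 2.0362e+7 + 9468.1*I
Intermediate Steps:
Y = I*sqrt(46) (Y = sqrt(-46) = I*sqrt(46) ≈ 6.7823*I)
z(E, L) = I*sqrt(46) + 17*E*L (z(E, L) = (17*E)*L + I*sqrt(46) = 17*E*L + I*sqrt(46) = I*sqrt(46) + 17*E*L)
1396*z(-33, D) = 1396*(I*sqrt(46) + 17*(-33)*(-26)) = 1396*(I*sqrt(46) + 14586) = 1396*(14586 + I*sqrt(46)) = 20362056 + 1396*I*sqrt(46)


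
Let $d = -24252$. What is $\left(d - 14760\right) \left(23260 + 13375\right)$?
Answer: $-1429204620$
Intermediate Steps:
$\left(d - 14760\right) \left(23260 + 13375\right) = \left(-24252 - 14760\right) \left(23260 + 13375\right) = \left(-39012\right) 36635 = -1429204620$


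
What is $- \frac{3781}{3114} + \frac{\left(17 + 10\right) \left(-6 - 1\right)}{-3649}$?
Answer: $- \frac{13208323}{11362986} \approx -1.1624$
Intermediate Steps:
$- \frac{3781}{3114} + \frac{\left(17 + 10\right) \left(-6 - 1\right)}{-3649} = \left(-3781\right) \frac{1}{3114} + 27 \left(-7\right) \left(- \frac{1}{3649}\right) = - \frac{3781}{3114} - - \frac{189}{3649} = - \frac{3781}{3114} + \frac{189}{3649} = - \frac{13208323}{11362986}$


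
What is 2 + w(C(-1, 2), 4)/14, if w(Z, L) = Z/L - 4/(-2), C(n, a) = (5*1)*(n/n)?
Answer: 125/56 ≈ 2.2321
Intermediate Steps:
C(n, a) = 5 (C(n, a) = 5*1 = 5)
w(Z, L) = 2 + Z/L (w(Z, L) = Z/L - 4*(-½) = Z/L + 2 = 2 + Z/L)
2 + w(C(-1, 2), 4)/14 = 2 + (2 + 5/4)/14 = 2 + (1/14)*(13/4) = 2 + 13/56 = 125/56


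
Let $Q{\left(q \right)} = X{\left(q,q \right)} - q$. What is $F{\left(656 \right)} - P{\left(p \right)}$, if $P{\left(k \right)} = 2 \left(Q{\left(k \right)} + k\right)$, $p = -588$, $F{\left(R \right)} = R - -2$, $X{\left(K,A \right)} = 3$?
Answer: $652$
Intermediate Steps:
$F{\left(R \right)} = 2 + R$ ($F{\left(R \right)} = R + 2 = 2 + R$)
$Q{\left(q \right)} = 3 - q$
$P{\left(k \right)} = 6$ ($P{\left(k \right)} = 2 \left(\left(3 - k\right) + k\right) = 2 \cdot 3 = 6$)
$F{\left(656 \right)} - P{\left(p \right)} = \left(2 + 656\right) - 6 = 658 - 6 = 652$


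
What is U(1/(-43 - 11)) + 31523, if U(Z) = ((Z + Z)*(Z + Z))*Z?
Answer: 1240934417/39366 ≈ 31523.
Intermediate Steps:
U(Z) = 4*Z³ (U(Z) = ((2*Z)*(2*Z))*Z = (4*Z²)*Z = 4*Z³)
U(1/(-43 - 11)) + 31523 = 4*(1/(-43 - 11))³ + 31523 = 4*(1/(-54))³ + 31523 = 4*(-1/54)³ + 31523 = 4*(-1/157464) + 31523 = -1/39366 + 31523 = 1240934417/39366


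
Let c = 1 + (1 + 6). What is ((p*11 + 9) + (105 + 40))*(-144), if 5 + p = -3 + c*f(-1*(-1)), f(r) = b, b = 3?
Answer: -47520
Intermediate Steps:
f(r) = 3
c = 8 (c = 1 + 7 = 8)
p = 16 (p = -5 + (-3 + 8*3) = -5 + (-3 + 24) = -5 + 21 = 16)
((p*11 + 9) + (105 + 40))*(-144) = ((16*11 + 9) + (105 + 40))*(-144) = ((176 + 9) + 145)*(-144) = (185 + 145)*(-144) = 330*(-144) = -47520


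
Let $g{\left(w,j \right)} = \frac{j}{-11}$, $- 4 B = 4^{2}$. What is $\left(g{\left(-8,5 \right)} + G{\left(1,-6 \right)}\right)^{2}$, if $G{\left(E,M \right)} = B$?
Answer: $\frac{2401}{121} \approx 19.843$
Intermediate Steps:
$B = -4$ ($B = - \frac{4^{2}}{4} = \left(- \frac{1}{4}\right) 16 = -4$)
$G{\left(E,M \right)} = -4$
$g{\left(w,j \right)} = - \frac{j}{11}$ ($g{\left(w,j \right)} = j \left(- \frac{1}{11}\right) = - \frac{j}{11}$)
$\left(g{\left(-8,5 \right)} + G{\left(1,-6 \right)}\right)^{2} = \left(\left(- \frac{1}{11}\right) 5 - 4\right)^{2} = \left(- \frac{5}{11} - 4\right)^{2} = \left(- \frac{49}{11}\right)^{2} = \frac{2401}{121}$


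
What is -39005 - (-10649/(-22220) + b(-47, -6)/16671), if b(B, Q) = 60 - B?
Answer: -14448787235119/370429620 ≈ -39006.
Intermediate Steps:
-39005 - (-10649/(-22220) + b(-47, -6)/16671) = -39005 - (-10649/(-22220) + (60 - 1*(-47))/16671) = -39005 - (-10649*(-1/22220) + (60 + 47)*(1/16671)) = -39005 - (10649/22220 + 107*(1/16671)) = -39005 - (10649/22220 + 107/16671) = -39005 - 1*179907019/370429620 = -39005 - 179907019/370429620 = -14448787235119/370429620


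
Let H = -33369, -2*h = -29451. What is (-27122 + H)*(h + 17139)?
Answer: -3855030939/2 ≈ -1.9275e+9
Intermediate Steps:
h = 29451/2 (h = -½*(-29451) = 29451/2 ≈ 14726.)
(-27122 + H)*(h + 17139) = (-27122 - 33369)*(29451/2 + 17139) = -60491*63729/2 = -3855030939/2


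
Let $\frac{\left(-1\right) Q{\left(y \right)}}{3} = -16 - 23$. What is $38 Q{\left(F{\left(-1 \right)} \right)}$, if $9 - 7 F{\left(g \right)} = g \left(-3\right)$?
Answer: $4446$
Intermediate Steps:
$F{\left(g \right)} = \frac{9}{7} + \frac{3 g}{7}$ ($F{\left(g \right)} = \frac{9}{7} - \frac{g \left(-3\right)}{7} = \frac{9}{7} - \frac{\left(-3\right) g}{7} = \frac{9}{7} + \frac{3 g}{7}$)
$Q{\left(y \right)} = 117$ ($Q{\left(y \right)} = - 3 \left(-16 - 23\right) = \left(-3\right) \left(-39\right) = 117$)
$38 Q{\left(F{\left(-1 \right)} \right)} = 38 \cdot 117 = 4446$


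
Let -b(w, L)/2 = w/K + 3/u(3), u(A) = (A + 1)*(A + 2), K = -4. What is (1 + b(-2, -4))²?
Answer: 9/100 ≈ 0.090000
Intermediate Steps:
u(A) = (1 + A)*(2 + A)
b(w, L) = -3/10 + w/2 (b(w, L) = -2*(w/(-4) + 3/(2 + 3² + 3*3)) = -2*(w*(-¼) + 3/(2 + 9 + 9)) = -2*(-w/4 + 3/20) = -2*(3/20 - w/4) = -3/10 + w/2)
(1 + b(-2, -4))² = (1 + (-3/10 + (½)*(-2)))² = (1 + (-3/10 - 1))² = (1 - 13/10)² = (-3/10)² = 9/100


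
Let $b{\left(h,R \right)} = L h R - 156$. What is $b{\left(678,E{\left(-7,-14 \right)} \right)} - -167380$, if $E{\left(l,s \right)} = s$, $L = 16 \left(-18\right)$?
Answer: $2900920$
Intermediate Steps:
$L = -288$
$b{\left(h,R \right)} = -156 - 288 R h$ ($b{\left(h,R \right)} = - 288 h R - 156 = - 288 R h - 156 = -156 - 288 R h$)
$b{\left(678,E{\left(-7,-14 \right)} \right)} - -167380 = \left(-156 - \left(-4032\right) 678\right) - -167380 = \left(-156 + 2733696\right) + 167380 = 2733540 + 167380 = 2900920$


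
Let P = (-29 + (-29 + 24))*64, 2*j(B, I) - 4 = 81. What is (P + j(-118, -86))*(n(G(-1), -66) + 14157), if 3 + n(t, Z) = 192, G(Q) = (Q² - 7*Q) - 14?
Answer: -30607191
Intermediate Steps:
j(B, I) = 85/2 (j(B, I) = 2 + (½)*81 = 2 + 81/2 = 85/2)
G(Q) = -14 + Q² - 7*Q
P = -2176 (P = (-29 - 5)*64 = -34*64 = -2176)
n(t, Z) = 189 (n(t, Z) = -3 + 192 = 189)
(P + j(-118, -86))*(n(G(-1), -66) + 14157) = (-2176 + 85/2)*(189 + 14157) = -4267/2*14346 = -30607191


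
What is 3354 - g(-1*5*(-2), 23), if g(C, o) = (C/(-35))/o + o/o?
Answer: 539835/161 ≈ 3353.0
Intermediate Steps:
g(C, o) = 1 - C/(35*o) (g(C, o) = (C*(-1/35))/o + 1 = (-C/35)/o + 1 = -C/(35*o) + 1 = 1 - C/(35*o))
3354 - g(-1*5*(-2), 23) = 3354 - (23 - (-1*5)*(-2)/35)/23 = 3354 - (23 - (-1)*(-2)/7)/23 = 3354 - (23 - 1/35*10)/23 = 3354 - (23 - 2/7)/23 = 3354 - 159/(23*7) = 3354 - 1*159/161 = 3354 - 159/161 = 539835/161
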